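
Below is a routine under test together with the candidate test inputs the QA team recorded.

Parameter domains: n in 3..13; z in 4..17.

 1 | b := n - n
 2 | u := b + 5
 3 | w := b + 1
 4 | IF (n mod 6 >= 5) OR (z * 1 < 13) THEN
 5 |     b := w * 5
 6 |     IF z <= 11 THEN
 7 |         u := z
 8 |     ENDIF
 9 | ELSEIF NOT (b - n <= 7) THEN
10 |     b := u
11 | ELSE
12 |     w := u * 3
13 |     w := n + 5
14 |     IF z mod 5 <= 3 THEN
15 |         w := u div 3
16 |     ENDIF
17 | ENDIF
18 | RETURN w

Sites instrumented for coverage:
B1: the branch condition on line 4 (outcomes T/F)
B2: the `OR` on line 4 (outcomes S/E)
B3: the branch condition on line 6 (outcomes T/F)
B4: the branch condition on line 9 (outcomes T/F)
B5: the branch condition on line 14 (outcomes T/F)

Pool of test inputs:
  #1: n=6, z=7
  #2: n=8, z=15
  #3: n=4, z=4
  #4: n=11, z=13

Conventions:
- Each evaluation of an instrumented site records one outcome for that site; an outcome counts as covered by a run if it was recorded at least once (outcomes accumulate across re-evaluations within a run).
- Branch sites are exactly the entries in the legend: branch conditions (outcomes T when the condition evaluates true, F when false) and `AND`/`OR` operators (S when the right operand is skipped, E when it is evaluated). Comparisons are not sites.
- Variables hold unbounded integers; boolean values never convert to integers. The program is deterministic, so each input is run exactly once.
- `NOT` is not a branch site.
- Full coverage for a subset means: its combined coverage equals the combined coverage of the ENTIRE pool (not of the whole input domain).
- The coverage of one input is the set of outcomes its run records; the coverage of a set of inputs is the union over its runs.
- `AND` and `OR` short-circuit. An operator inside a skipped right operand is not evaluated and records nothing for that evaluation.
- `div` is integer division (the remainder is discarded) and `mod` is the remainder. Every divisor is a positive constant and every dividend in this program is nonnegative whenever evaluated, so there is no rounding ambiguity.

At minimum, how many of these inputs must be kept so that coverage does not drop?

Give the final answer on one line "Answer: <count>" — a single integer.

input #1, n=6, z=7: events B2->E, B1->T, B3->T; outcomes B1=T, B2=E, B3=T
input #2, n=8, z=15: events B2->E, B1->F, B4->F, B5->T; outcomes B1=F, B2=E, B4=F, B5=T
input #3, n=4, z=4: events B2->E, B1->T, B3->T; outcomes B1=T, B2=E, B3=T
input #4, n=11, z=13: events B2->S, B1->T, B3->F; outcomes B1=T, B2=S, B3=F
together the pool reaches 8 outcomes: B1=T, B1=F, B2=S, B2=E, B3=T, B3=F, B4=F, B5=T
checked all size-1 subsets: none covers 8 outcomes (max 4/8)
checked all size-2 subsets: none covers 8 outcomes (max 7/8)
size 3: inputs {1, 2, 4} cover all 8 outcomes, and no lexicographically smaller subset of this size does

Answer: 3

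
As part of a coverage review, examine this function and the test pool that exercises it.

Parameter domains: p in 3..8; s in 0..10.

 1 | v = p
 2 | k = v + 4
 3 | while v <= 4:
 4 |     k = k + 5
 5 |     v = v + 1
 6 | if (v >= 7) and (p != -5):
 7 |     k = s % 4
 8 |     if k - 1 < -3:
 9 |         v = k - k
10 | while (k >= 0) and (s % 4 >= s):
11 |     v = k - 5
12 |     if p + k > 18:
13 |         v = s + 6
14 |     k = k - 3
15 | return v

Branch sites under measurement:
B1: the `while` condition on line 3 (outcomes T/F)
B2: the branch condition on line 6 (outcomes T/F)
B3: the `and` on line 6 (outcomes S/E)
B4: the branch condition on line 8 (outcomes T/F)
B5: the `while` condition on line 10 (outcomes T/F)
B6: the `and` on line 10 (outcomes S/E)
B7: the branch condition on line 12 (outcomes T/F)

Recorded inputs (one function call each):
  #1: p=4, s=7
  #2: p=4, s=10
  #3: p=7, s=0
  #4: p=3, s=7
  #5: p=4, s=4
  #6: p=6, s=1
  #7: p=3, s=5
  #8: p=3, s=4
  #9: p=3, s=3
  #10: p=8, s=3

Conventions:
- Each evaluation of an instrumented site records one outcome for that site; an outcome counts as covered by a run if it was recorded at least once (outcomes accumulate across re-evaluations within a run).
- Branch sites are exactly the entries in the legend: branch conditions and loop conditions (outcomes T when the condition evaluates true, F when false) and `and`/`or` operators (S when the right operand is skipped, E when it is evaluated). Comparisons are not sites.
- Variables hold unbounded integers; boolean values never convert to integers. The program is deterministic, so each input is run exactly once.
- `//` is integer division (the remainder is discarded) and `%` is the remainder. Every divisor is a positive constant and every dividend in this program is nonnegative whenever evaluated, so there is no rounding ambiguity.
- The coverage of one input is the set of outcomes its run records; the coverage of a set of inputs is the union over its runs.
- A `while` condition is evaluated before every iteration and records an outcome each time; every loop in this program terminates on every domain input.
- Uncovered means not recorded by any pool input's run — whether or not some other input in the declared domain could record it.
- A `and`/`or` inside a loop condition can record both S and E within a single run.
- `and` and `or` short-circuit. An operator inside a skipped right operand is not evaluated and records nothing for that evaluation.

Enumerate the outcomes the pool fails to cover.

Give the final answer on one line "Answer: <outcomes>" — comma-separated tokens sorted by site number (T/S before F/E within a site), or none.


input #1, p=4, s=7: outcomes B1=T, B1=F, B2=F, B3=S, B5=F, B6=E
input #2, p=4, s=10: outcomes B1=T, B1=F, B2=F, B3=S, B5=F, B6=E
input #3, p=7, s=0: outcomes B1=F, B2=T, B3=E, B4=F, B5=T, B5=F, B6=S, B6=E, B7=F
input #4, p=3, s=7: outcomes B1=T, B1=F, B2=F, B3=S, B5=F, B6=E
input #5, p=4, s=4: outcomes B1=T, B1=F, B2=F, B3=S, B5=F, B6=E
input #6, p=6, s=1: outcomes B1=F, B2=F, B3=S, B5=T, B5=F, B6=S, B6=E, B7=F
input #7, p=3, s=5: outcomes B1=T, B1=F, B2=F, B3=S, B5=F, B6=E
input #8, p=3, s=4: outcomes B1=T, B1=F, B2=F, B3=S, B5=F, B6=E
input #9, p=3, s=3: outcomes B1=T, B1=F, B2=F, B3=S, B5=T, B5=F, B6=S, B6=E, B7=T, B7=F
input #10, p=8, s=3: outcomes B1=F, B2=T, B3=E, B4=F, B5=T, B5=F, B6=S, B6=E, B7=F
union over the pool: B1=T, B1=F, B2=T, B2=F, B3=S, B3=E, B4=F, B5=T, B5=F, B6=S, B6=E, B7=T, B7=F
uncovered (1 of 14): B4=T
Answer: B4=T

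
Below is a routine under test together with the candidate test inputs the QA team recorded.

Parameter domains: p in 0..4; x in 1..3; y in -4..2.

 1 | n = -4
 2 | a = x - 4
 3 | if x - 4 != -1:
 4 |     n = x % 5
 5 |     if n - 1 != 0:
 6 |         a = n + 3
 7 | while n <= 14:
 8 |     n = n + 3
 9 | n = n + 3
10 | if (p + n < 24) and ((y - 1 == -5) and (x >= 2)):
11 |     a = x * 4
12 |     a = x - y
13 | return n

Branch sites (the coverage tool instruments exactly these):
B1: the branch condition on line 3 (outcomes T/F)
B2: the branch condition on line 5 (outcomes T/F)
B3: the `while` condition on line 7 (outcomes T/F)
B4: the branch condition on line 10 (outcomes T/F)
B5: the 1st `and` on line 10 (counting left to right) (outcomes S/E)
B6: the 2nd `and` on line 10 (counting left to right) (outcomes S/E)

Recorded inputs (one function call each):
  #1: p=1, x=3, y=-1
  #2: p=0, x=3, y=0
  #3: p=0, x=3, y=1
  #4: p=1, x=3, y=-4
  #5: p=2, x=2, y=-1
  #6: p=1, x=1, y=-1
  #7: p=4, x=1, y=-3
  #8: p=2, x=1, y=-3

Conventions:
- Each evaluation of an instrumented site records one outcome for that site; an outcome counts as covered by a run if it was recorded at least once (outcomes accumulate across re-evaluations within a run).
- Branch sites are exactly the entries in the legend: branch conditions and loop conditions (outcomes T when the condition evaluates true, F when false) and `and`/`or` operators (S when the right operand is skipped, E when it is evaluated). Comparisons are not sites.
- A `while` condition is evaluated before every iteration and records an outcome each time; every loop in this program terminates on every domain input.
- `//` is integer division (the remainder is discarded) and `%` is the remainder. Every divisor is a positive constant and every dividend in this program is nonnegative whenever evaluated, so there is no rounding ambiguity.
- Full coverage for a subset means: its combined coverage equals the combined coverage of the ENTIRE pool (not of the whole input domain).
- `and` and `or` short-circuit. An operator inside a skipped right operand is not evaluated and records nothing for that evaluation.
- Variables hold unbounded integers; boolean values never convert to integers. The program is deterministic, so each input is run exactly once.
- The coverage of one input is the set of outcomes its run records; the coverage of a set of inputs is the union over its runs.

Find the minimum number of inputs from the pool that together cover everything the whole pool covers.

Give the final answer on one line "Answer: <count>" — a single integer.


input #1, p=1, x=3, y=-1: outcomes B1=F, B3=T, B3=F, B4=F, B5=E, B6=S
input #2, p=0, x=3, y=0: outcomes B1=F, B3=T, B3=F, B4=F, B5=E, B6=S
input #3, p=0, x=3, y=1: outcomes B1=F, B3=T, B3=F, B4=F, B5=E, B6=S
input #4, p=1, x=3, y=-4: outcomes B1=F, B3=T, B3=F, B4=T, B5=E, B6=E
input #5, p=2, x=2, y=-1: outcomes B1=T, B2=T, B3=T, B3=F, B4=F, B5=E, B6=S
input #6, p=1, x=1, y=-1: outcomes B1=T, B2=F, B3=T, B3=F, B4=F, B5=E, B6=S
input #7, p=4, x=1, y=-3: outcomes B1=T, B2=F, B3=T, B3=F, B4=F, B5=E, B6=S
input #8, p=2, x=1, y=-3: outcomes B1=T, B2=F, B3=T, B3=F, B4=F, B5=E, B6=S
the full pool covers 11 outcomes: B1=T, B1=F, B2=T, B2=F, B3=T, B3=F, B4=T, B4=F, B5=E, B6=S, B6=E
size 1 is not enough: best union over all size-1 subsets is 7/11
size 2 is not enough: best union over all size-2 subsets is 10/11
at size 3, {4, 5, 6} reaches all 11 outcomes; every lexicographically earlier size-3 subset fails
Answer: 3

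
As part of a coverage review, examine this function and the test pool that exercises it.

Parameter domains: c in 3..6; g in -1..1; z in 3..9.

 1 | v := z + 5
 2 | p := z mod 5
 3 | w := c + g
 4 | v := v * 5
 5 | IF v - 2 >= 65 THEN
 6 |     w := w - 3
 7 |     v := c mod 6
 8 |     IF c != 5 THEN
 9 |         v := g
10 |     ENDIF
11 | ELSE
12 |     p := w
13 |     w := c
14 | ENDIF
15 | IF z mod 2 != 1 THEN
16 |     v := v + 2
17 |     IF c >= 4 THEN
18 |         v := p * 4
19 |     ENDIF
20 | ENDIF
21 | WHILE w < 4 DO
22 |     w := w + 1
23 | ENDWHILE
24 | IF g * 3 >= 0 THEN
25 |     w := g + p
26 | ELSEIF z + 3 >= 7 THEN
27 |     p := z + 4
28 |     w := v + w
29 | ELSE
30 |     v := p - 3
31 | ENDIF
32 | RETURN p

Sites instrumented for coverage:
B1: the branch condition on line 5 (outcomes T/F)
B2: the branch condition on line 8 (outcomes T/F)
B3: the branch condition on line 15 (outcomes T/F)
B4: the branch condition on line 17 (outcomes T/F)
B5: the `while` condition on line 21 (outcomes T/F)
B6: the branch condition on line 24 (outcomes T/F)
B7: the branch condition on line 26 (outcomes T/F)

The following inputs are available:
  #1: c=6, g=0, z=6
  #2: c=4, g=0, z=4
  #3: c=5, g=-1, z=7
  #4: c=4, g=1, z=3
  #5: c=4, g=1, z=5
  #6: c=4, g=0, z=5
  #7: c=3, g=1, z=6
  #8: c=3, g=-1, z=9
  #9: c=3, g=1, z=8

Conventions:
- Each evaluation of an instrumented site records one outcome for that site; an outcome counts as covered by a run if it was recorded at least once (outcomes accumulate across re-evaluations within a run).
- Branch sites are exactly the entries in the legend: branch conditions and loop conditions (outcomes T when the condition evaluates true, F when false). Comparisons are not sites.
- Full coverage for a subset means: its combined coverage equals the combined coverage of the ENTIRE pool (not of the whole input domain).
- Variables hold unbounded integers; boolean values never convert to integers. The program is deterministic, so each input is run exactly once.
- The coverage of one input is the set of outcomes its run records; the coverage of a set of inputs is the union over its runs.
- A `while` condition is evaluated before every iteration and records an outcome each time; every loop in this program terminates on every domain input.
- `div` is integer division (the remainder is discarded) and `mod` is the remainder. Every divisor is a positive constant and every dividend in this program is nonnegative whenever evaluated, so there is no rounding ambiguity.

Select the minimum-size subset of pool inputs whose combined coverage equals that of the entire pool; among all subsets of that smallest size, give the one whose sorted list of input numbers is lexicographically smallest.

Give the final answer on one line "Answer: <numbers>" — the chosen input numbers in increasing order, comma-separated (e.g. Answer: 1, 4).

#1 (c=6, g=0, z=6) -> covered: B1=F, B3=T, B4=T, B5=F, B6=T
#2 (c=4, g=0, z=4) -> covered: B1=F, B3=T, B4=T, B5=F, B6=T
#3 (c=5, g=-1, z=7) -> covered: B1=F, B3=F, B5=F, B6=F, B7=T
#4 (c=4, g=1, z=3) -> covered: B1=F, B3=F, B5=F, B6=T
#5 (c=4, g=1, z=5) -> covered: B1=F, B3=F, B5=F, B6=T
#6 (c=4, g=0, z=5) -> covered: B1=F, B3=F, B5=F, B6=T
#7 (c=3, g=1, z=6) -> covered: B1=F, B3=T, B4=F, B5=T, B5=F, B6=T
#8 (c=3, g=-1, z=9) -> covered: B1=T, B2=T, B3=F, B5=T, B5=F, B6=F, B7=T
#9 (c=3, g=1, z=8) -> covered: B1=F, B3=T, B4=F, B5=T, B5=F, B6=T
pool-wide coverage (12 outcomes): B1=T, B1=F, B2=T, B3=T, B3=F, B4=T, B4=F, B5=T, B5=F, B6=T, B6=F, B7=T
size 1 is not enough: best union over all size-1 subsets is 7/12
size 2 is not enough: best union over all size-2 subsets is 11/12
at size 3, {1, 7, 8} reaches all 12 outcomes; every lexicographically earlier size-3 subset fails

Answer: 1, 7, 8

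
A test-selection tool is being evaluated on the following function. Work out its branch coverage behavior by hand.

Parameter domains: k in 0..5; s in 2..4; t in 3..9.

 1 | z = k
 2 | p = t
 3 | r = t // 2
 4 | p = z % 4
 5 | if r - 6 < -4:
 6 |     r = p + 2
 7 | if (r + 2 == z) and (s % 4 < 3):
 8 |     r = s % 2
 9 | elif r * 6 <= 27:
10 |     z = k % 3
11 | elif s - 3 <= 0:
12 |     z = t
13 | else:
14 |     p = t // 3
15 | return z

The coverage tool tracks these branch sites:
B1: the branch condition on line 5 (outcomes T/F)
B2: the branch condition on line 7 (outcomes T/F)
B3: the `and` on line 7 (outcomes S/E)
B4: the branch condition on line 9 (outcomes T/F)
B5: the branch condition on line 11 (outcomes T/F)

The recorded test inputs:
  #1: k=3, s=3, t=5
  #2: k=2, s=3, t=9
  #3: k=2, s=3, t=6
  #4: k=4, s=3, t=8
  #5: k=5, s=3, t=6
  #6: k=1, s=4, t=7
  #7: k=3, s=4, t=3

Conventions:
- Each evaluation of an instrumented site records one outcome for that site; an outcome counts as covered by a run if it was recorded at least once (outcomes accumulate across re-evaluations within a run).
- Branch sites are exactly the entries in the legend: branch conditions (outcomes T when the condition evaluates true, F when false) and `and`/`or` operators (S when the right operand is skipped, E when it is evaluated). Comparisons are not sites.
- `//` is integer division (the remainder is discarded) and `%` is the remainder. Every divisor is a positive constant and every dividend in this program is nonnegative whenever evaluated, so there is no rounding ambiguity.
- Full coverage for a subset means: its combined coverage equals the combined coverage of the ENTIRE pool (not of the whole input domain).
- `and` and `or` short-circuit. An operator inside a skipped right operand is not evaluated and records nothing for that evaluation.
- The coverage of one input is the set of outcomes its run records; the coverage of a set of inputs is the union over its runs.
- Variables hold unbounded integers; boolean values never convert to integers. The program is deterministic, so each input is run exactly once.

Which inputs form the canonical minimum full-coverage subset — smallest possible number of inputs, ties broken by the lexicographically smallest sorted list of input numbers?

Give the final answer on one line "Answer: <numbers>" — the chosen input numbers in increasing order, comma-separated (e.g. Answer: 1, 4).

test 1 (k=3, s=3, t=5) fires B1->F, B3->S, B2->F, B4->T; hits B1=F, B2=F, B3=S, B4=T
test 2 (k=2, s=3, t=9) fires B1->F, B3->S, B2->F, B4->T; hits B1=F, B2=F, B3=S, B4=T
test 3 (k=2, s=3, t=6) fires B1->F, B3->S, B2->F, B4->T; hits B1=F, B2=F, B3=S, B4=T
test 4 (k=4, s=3, t=8) fires B1->F, B3->S, B2->F, B4->T; hits B1=F, B2=F, B3=S, B4=T
test 5 (k=5, s=3, t=6) fires B1->F, B3->E, B2->F, B4->T; hits B1=F, B2=F, B3=E, B4=T
test 6 (k=1, s=4, t=7) fires B1->F, B3->S, B2->F, B4->T; hits B1=F, B2=F, B3=S, B4=T
test 7 (k=3, s=4, t=3) fires B1->T, B3->S, B2->F, B4->F, B5->F; hits B1=T, B2=F, B3=S, B4=F, B5=F
pool-wide coverage (8 outcomes): B1=T, B1=F, B2=F, B3=S, B3=E, B4=T, B4=F, B5=F
size 1 is not enough: best union over all size-1 subsets is 5/8
inputs {5, 7} (size 2) cover everything; no size-2 subset with a lexicographically smaller index list covers all 8

Answer: 5, 7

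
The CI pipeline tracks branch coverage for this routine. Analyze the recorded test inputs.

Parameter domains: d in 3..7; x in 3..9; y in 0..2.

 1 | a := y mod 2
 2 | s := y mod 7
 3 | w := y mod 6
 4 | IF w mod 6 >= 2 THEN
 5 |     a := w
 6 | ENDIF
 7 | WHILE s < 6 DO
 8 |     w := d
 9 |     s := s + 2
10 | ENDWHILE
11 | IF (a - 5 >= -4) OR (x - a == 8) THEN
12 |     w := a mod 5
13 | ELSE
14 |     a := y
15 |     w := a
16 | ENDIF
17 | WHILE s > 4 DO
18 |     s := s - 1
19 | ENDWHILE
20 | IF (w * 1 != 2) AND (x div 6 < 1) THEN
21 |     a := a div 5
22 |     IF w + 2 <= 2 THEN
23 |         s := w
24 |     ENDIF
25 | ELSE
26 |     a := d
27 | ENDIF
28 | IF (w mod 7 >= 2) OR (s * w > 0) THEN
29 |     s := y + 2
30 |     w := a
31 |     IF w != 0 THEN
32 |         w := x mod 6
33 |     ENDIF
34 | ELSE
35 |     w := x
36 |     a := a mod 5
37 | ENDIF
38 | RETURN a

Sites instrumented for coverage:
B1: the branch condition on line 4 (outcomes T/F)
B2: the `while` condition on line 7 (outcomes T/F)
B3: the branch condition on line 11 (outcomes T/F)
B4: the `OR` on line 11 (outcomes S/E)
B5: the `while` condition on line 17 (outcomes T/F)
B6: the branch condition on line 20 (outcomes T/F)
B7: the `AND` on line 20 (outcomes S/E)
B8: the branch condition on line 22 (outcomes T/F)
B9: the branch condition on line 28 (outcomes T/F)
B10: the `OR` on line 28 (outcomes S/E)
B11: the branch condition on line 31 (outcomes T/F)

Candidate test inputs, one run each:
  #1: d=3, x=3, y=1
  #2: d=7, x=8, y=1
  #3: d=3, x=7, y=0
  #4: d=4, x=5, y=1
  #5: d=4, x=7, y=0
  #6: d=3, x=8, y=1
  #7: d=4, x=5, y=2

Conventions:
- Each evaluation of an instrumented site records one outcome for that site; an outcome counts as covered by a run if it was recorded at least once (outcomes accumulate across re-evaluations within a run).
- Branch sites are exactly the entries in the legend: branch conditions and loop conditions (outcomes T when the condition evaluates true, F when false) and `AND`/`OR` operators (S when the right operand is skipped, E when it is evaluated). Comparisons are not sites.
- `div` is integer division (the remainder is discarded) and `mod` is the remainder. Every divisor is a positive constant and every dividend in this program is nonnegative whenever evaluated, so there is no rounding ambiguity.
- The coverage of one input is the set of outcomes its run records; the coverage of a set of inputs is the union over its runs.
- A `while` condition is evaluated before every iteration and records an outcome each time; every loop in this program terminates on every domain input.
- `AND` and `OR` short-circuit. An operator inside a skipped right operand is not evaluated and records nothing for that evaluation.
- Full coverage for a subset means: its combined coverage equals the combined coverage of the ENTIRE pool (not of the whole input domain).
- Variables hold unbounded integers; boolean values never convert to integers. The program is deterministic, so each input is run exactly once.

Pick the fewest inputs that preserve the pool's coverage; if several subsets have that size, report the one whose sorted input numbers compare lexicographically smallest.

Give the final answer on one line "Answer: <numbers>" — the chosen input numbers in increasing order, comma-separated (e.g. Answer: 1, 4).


test 1 (d=3, x=3, y=1) hits B1=F, B2=T, B2=F, B3=T, B4=S, B5=T, B5=F, B6=T, B7=E, B8=F, B9=T, B10=E, B11=F
test 2 (d=7, x=8, y=1) hits B1=F, B2=T, B2=F, B3=T, B4=S, B5=T, B5=F, B6=F, B7=E, B9=T, B10=E, B11=T
test 3 (d=3, x=7, y=0) hits B1=F, B2=T, B2=F, B3=F, B4=E, B5=T, B5=F, B6=F, B7=E, B9=F, B10=E
test 4 (d=4, x=5, y=1) hits B1=F, B2=T, B2=F, B3=T, B4=S, B5=T, B5=F, B6=T, B7=E, B8=F, B9=T, B10=E, B11=F
test 5 (d=4, x=7, y=0) hits B1=F, B2=T, B2=F, B3=F, B4=E, B5=T, B5=F, B6=F, B7=E, B9=F, B10=E
test 6 (d=3, x=8, y=1) hits B1=F, B2=T, B2=F, B3=T, B4=S, B5=T, B5=F, B6=F, B7=E, B9=T, B10=E, B11=T
test 7 (d=4, x=5, y=2) hits B1=T, B2=T, B2=F, B3=T, B4=S, B5=T, B5=F, B6=F, B7=S, B9=T, B10=S, B11=T
together the pool reaches 21 outcomes: B1=T, B1=F, B2=T, B2=F, B3=T, B3=F, B4=S, B4=E, B5=T, B5=F, B6=T, B6=F, B7=S, B7=E, B8=F, B9=T, B9=F, B10=S, B10=E, B11=T, B11=F
every size-1 subset falls short of the 21 outcomes (best: 13/21)
every size-2 subset falls short of the 21 outcomes (best: 18/21)
at size 3, {1, 3, 7} reaches all 21 outcomes; every lexicographically earlier size-3 subset fails
Answer: 1, 3, 7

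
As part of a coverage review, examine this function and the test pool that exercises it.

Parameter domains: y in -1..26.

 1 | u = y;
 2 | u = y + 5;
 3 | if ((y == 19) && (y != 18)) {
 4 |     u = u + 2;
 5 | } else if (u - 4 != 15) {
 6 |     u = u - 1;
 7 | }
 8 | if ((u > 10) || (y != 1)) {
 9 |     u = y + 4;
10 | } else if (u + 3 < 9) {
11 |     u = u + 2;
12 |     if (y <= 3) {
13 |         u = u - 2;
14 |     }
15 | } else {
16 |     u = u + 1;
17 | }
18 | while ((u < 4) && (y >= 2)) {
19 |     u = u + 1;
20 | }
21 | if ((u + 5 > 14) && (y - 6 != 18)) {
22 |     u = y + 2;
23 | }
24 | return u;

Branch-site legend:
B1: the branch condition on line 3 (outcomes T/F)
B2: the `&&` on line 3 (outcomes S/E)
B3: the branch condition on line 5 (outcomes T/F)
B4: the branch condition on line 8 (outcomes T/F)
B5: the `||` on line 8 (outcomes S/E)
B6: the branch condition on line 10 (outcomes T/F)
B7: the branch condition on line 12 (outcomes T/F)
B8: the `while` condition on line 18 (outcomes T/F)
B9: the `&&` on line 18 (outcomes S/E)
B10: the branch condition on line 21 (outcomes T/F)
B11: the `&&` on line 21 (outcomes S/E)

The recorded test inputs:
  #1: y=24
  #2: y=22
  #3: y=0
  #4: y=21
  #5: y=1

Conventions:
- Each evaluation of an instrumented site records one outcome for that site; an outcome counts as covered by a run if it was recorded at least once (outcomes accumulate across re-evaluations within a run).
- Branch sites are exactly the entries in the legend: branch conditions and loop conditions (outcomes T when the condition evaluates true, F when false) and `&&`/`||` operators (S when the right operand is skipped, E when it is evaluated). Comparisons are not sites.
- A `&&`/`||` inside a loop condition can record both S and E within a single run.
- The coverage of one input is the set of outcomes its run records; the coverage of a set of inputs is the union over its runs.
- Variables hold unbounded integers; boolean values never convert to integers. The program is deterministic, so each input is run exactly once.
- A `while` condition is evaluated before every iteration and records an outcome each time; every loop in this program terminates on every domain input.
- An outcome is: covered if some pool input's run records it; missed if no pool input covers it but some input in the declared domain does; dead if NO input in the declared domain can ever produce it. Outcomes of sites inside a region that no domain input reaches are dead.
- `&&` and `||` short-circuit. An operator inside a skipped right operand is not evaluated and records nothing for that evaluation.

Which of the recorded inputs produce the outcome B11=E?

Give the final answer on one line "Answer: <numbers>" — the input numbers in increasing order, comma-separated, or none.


input #1 (y=24): records B11=E
input #2 (y=22): records B11=E
input #3 (y=0): does not record B11=E
input #4 (y=21): records B11=E
input #5 (y=1): does not record B11=E
Answer: 1, 2, 4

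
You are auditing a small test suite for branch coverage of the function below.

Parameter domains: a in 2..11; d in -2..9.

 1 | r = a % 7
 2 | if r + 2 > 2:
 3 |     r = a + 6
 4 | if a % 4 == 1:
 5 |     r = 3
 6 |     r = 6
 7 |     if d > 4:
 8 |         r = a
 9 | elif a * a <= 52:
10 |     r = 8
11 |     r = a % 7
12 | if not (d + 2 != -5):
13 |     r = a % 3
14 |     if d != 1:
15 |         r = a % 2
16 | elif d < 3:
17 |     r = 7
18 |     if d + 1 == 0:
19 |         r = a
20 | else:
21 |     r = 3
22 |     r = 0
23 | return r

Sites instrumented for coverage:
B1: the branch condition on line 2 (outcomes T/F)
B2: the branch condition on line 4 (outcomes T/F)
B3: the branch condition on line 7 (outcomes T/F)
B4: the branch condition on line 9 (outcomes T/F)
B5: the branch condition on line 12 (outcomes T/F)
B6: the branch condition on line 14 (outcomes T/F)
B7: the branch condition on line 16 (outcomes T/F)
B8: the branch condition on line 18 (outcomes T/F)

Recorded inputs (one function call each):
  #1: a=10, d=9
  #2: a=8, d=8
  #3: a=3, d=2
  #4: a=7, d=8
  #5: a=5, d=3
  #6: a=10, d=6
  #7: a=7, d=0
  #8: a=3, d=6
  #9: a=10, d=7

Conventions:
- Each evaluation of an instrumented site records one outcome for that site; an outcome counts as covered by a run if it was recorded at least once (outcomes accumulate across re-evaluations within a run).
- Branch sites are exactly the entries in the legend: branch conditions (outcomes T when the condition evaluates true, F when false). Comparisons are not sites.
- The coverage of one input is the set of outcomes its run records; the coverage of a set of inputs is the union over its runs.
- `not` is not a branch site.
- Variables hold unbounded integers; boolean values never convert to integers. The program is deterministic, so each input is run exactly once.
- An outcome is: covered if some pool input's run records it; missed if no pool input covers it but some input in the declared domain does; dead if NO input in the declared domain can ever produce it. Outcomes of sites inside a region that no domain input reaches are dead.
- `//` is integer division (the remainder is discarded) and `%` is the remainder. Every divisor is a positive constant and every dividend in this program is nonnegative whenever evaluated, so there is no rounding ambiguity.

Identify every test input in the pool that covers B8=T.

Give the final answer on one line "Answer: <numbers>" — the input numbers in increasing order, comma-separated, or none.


input #1 (a=10, d=9): does not produce B8=T
input #2 (a=8, d=8): does not produce B8=T
input #3 (a=3, d=2): does not produce B8=T
input #4 (a=7, d=8): does not produce B8=T
input #5 (a=5, d=3): does not produce B8=T
input #6 (a=10, d=6): does not produce B8=T
input #7 (a=7, d=0): does not produce B8=T
input #8 (a=3, d=6): does not produce B8=T
input #9 (a=10, d=7): does not produce B8=T
Answer: none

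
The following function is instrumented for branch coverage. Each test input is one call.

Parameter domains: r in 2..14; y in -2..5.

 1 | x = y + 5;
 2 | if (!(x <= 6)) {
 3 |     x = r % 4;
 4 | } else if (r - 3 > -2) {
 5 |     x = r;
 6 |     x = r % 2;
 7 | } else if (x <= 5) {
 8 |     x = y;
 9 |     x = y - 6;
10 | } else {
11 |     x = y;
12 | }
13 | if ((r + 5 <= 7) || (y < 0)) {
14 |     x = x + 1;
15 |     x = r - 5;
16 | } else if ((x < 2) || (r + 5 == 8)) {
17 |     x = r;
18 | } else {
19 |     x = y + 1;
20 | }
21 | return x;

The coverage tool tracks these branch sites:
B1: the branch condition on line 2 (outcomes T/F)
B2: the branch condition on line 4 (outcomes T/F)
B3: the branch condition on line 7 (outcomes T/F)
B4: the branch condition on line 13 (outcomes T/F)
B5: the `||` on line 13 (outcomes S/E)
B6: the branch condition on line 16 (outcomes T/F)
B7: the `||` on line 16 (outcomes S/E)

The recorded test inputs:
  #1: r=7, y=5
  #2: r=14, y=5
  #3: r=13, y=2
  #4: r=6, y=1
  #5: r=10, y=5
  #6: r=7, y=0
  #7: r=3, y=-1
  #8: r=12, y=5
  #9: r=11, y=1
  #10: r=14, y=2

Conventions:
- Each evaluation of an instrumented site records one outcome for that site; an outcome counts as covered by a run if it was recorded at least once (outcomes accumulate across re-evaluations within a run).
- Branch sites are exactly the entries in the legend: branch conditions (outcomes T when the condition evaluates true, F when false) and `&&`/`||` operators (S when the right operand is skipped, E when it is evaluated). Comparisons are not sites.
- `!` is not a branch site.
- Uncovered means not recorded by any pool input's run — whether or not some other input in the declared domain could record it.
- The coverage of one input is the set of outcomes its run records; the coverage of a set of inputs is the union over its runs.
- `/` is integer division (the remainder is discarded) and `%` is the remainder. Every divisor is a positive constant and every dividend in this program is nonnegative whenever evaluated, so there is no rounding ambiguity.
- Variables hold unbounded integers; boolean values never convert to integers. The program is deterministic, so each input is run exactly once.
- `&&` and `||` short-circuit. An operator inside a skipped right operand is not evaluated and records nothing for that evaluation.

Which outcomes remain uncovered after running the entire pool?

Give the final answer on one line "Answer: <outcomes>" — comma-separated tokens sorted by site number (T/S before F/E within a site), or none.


run #1 (r=7, y=5) records B1=T, B4=F, B5=E, B6=F, B7=E
run #2 (r=14, y=5) records B1=T, B4=F, B5=E, B6=F, B7=E
run #3 (r=13, y=2) records B1=T, B4=F, B5=E, B6=T, B7=S
run #4 (r=6, y=1) records B1=F, B2=T, B4=F, B5=E, B6=T, B7=S
run #5 (r=10, y=5) records B1=T, B4=F, B5=E, B6=F, B7=E
run #6 (r=7, y=0) records B1=F, B2=T, B4=F, B5=E, B6=T, B7=S
run #7 (r=3, y=-1) records B1=F, B2=T, B4=T, B5=E
run #8 (r=12, y=5) records B1=T, B4=F, B5=E, B6=T, B7=S
run #9 (r=11, y=1) records B1=F, B2=T, B4=F, B5=E, B6=T, B7=S
run #10 (r=14, y=2) records B1=T, B4=F, B5=E, B6=F, B7=E
union over the pool: B1=T, B1=F, B2=T, B4=T, B4=F, B5=E, B6=T, B6=F, B7=S, B7=E
uncovered (4 of 14): B2=F, B3=T, B3=F, B5=S
Answer: B2=F, B3=T, B3=F, B5=S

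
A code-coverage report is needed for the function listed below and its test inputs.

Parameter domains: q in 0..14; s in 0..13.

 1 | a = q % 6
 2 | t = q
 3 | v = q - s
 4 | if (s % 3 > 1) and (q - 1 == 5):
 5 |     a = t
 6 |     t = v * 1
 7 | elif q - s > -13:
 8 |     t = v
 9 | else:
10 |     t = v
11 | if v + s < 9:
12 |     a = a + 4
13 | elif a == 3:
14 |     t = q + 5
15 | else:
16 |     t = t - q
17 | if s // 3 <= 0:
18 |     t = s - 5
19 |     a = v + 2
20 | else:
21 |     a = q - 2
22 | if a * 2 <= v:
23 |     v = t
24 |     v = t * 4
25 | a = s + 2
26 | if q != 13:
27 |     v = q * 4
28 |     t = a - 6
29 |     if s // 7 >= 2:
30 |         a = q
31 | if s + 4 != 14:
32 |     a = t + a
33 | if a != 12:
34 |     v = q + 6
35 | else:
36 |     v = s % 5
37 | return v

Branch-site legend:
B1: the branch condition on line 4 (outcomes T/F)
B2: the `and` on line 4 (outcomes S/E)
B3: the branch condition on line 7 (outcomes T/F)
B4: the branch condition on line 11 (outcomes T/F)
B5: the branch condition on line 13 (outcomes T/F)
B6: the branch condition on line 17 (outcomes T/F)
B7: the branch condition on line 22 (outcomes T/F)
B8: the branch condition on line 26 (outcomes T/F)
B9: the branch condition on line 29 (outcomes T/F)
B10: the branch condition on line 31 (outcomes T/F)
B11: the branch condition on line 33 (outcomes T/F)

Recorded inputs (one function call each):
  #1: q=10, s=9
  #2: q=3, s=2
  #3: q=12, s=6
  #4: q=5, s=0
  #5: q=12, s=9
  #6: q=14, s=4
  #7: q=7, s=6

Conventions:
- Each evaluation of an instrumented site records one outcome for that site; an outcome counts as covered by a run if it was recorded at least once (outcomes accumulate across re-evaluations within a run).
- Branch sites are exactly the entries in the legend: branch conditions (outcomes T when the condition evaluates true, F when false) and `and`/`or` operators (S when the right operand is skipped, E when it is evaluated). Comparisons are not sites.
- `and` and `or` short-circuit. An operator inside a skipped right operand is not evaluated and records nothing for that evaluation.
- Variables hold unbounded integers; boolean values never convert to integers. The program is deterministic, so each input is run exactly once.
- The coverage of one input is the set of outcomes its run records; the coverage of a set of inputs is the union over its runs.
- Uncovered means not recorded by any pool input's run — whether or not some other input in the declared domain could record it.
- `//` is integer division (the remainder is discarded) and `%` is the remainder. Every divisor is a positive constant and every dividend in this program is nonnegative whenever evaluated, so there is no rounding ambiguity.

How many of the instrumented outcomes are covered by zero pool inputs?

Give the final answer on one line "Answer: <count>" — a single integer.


run #1 (q=10, s=9) records B1=F, B2=S, B3=T, B4=F, B5=F, B6=F, B7=F, B8=T, B9=F, B10=T, B11=T
run #2 (q=3, s=2) records B1=F, B2=E, B3=T, B4=T, B6=T, B7=F, B8=T, B9=F, B10=T, B11=T
run #3 (q=12, s=6) records B1=F, B2=S, B3=T, B4=F, B5=F, B6=F, B7=F, B8=T, B9=F, B10=T, B11=T
run #4 (q=5, s=0) records B1=F, B2=S, B3=T, B4=T, B6=T, B7=F, B8=T, B9=F, B10=T, B11=T
run #5 (q=12, s=9) records B1=F, B2=S, B3=T, B4=F, B5=F, B6=F, B7=F, B8=T, B9=F, B10=T, B11=T
run #6 (q=14, s=4) records B1=F, B2=S, B3=T, B4=F, B5=F, B6=F, B7=F, B8=T, B9=F, B10=T, B11=T
run #7 (q=7, s=6) records B1=F, B2=S, B3=T, B4=T, B6=F, B7=F, B8=T, B9=F, B10=T, B11=T
union over the pool: B1=F, B2=S, B2=E, B3=T, B4=T, B4=F, B5=F, B6=T, B6=F, B7=F, B8=T, B9=F, B10=T, B11=T
uncovered (8 of 22): B1=T, B3=F, B5=T, B7=T, B8=F, B9=T, B10=F, B11=F
Answer: 8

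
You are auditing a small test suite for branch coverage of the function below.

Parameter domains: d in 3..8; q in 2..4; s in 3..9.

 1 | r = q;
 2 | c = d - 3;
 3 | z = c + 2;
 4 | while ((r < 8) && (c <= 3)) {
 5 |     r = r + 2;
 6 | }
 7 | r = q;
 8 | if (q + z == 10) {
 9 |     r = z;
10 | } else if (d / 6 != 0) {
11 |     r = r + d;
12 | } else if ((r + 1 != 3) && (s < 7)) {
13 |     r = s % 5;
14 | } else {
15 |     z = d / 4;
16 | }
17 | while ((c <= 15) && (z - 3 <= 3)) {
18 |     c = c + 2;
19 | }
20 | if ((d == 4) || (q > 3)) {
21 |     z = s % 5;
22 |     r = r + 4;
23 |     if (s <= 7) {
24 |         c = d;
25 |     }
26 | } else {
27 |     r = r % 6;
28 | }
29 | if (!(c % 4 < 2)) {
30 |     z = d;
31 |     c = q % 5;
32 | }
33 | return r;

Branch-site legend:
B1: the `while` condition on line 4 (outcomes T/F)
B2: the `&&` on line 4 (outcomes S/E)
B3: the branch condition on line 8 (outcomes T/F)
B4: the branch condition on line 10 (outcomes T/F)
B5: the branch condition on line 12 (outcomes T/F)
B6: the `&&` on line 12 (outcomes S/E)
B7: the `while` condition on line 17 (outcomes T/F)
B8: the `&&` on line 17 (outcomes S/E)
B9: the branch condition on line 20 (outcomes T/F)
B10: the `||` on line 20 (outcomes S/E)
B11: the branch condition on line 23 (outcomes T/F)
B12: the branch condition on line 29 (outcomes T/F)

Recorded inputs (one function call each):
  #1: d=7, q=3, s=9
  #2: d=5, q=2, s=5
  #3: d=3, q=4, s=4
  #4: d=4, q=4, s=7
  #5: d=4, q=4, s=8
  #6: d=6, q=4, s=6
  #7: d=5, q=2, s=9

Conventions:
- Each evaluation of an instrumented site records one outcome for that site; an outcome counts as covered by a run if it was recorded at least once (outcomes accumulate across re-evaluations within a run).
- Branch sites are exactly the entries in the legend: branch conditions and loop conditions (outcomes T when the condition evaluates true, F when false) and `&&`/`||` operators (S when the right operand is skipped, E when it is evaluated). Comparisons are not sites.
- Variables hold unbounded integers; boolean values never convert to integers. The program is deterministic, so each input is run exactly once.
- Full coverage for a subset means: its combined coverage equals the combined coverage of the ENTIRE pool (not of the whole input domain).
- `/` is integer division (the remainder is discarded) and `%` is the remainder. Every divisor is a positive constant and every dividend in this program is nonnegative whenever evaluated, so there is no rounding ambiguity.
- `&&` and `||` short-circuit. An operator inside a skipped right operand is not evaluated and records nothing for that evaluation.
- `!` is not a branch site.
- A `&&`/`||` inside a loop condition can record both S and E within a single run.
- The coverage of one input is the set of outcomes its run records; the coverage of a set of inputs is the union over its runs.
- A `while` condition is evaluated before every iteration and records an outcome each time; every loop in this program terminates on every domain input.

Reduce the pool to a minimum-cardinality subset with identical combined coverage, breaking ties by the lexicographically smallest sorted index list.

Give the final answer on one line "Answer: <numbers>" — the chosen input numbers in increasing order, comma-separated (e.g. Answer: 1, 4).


input #1, d=7, q=3, s=9: events B2->E, B1->F, B3->F, B4->T, B8->E, B7->T, B8->E, B7->T, B8->E, B7->T, B8->E, B7->T, B8->E, B7->T, ...; outcomes B1=F, B2=E, B3=F, B4=T, B7=T, B7=F, B8=S, B8=E, B9=F, B10=E, B12=F
input #2, d=5, q=2, s=5: events B2->E, B1->T, B2->E, B1->T, B2->E, B1->T, B2->S, B1->F, B3->F, B4->F, B6->S, B5->F, B8->E, B7->T, ...; outcomes B1=T, B1=F, B2=S, B2=E, B3=F, B4=F, B5=F, B6=S, B7=T, B7=F, B8=S, B8=E, B9=F, B10=E, B12=F
input #3, d=3, q=4, s=4: events B2->E, B1->T, B2->E, B1->T, B2->S, B1->F, B3->F, B4->F, B6->E, B5->T, B8->E, B7->T, B8->E, B7->T, ...; outcomes B1=T, B1=F, B2=S, B2=E, B3=F, B4=F, B5=T, B6=E, B7=T, B7=F, B8=S, B8=E, B9=T, B10=E, B11=T, B12=T
input #4, d=4, q=4, s=7: events B2->E, B1->T, B2->E, B1->T, B2->S, B1->F, B3->F, B4->F, B6->E, B5->F, B8->E, B7->T, B8->E, B7->T, ...; outcomes B1=T, B1=F, B2=S, B2=E, B3=F, B4=F, B5=F, B6=E, B7=T, B7=F, B8=S, B8=E, B9=T, B10=S, B11=T, B12=F
input #5, d=4, q=4, s=8: events B2->E, B1->T, B2->E, B1->T, B2->S, B1->F, B3->F, B4->F, B6->E, B5->F, B8->E, B7->T, B8->E, B7->T, ...; outcomes B1=T, B1=F, B2=S, B2=E, B3=F, B4=F, B5=F, B6=E, B7=T, B7=F, B8=S, B8=E, B9=T, B10=S, B11=F, B12=F
input #6, d=6, q=4, s=6: events B2->E, B1->T, B2->E, B1->T, B2->S, B1->F, B3->F, B4->T, B8->E, B7->T, B8->E, B7->T, B8->E, B7->T, ...; outcomes B1=T, B1=F, B2=S, B2=E, B3=F, B4=T, B7=T, B7=F, B8=S, B8=E, B9=T, B10=E, B11=T, B12=T
input #7, d=5, q=2, s=9: events B2->E, B1->T, B2->E, B1->T, B2->E, B1->T, B2->S, B1->F, B3->F, B4->F, B6->S, B5->F, B8->E, B7->T, ...; outcomes B1=T, B1=F, B2=S, B2=E, B3=F, B4=F, B5=F, B6=S, B7=T, B7=F, B8=S, B8=E, B9=F, B10=E, B12=F
union over all inputs: B1=T, B1=F, B2=S, B2=E, B3=F, B4=T, B4=F, B5=T, B5=F, B6=S, B6=E, B7=T, B7=F, B8=S, B8=E, B9=T, B9=F, B10=S, B10=E, B11=T, B11=F, B12=T, B12=F (23 outcomes)
every size-1 subset falls short of the 23 outcomes (best: 16/23)
every size-2 subset falls short of the 23 outcomes (best: 20/23)
every size-3 subset falls short of the 23 outcomes (best: 22/23)
at size 4, {1, 2, 3, 5} reaches all 23 outcomes; every lexicographically earlier size-4 subset fails
Answer: 1, 2, 3, 5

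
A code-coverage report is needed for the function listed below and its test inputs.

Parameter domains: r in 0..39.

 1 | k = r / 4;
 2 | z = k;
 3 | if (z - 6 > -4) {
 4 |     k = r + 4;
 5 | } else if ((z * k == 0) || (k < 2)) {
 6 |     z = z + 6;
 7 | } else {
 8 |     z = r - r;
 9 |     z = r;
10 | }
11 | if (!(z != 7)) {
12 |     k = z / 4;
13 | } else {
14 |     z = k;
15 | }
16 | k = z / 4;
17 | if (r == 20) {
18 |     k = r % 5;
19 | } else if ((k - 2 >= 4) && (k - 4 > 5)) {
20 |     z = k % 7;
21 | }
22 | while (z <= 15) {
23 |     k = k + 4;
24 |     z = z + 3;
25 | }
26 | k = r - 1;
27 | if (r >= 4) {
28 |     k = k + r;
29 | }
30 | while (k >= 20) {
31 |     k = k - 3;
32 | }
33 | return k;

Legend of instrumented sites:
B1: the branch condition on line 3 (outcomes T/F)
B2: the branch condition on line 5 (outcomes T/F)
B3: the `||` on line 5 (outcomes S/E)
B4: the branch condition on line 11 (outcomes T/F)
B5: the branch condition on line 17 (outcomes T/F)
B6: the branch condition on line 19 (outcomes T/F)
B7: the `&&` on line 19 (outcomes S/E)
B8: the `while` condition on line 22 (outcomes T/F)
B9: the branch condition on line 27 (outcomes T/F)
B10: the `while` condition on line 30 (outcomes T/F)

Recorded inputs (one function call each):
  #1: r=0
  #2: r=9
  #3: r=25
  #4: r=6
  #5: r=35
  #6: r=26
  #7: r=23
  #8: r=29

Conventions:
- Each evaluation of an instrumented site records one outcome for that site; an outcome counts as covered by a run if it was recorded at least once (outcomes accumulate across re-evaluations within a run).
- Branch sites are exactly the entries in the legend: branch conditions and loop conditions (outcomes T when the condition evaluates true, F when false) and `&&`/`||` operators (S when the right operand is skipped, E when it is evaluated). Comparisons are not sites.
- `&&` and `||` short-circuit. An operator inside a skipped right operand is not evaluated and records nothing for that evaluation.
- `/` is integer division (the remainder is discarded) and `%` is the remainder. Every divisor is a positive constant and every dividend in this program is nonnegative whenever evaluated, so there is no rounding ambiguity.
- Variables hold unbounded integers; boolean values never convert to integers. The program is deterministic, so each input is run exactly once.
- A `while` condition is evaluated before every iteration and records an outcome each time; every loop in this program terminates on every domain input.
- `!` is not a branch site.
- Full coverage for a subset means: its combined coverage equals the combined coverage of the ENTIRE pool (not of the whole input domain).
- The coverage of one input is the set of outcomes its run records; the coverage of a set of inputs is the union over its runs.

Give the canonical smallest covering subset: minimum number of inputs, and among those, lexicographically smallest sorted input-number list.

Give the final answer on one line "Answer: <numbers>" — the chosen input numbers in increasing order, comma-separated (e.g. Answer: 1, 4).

input #1 (r=0): events B1->F, B3->S, B2->T, B4->F, B5->F, B7->S, B6->F, B8->T, B8->T, B8->T, B8->T, B8->T, B8->T, B8->F, ...; covers B1=F, B2=T, B3=S, B4=F, B5=F, B6=F, B7=S, B8=T, B8=F, B9=F, B10=F
input #2 (r=9): events B1->F, B3->E, B2->F, B4->F, B5->F, B7->S, B6->F, B8->T, B8->T, B8->T, B8->T, B8->T, B8->F, B9->T, ...; covers B1=F, B2=F, B3=E, B4=F, B5=F, B6=F, B7=S, B8=T, B8=F, B9=T, B10=F
input #3 (r=25): events B1->T, B4->F, B5->F, B7->E, B6->F, B8->F, B9->T, B10->T, B10->T, B10->T, B10->T, B10->T, B10->T, B10->T, ...; covers B1=T, B4=F, B5=F, B6=F, B7=E, B8=F, B9=T, B10=T, B10=F
input #4 (r=6): events B1->F, B3->E, B2->T, B4->T, B5->F, B7->S, B6->F, B8->T, B8->T, B8->T, B8->F, B9->T, B10->F; covers B1=F, B2=T, B3=E, B4=T, B5=F, B6=F, B7=S, B8=T, B8=F, B9=T, B10=F
input #5 (r=35): events B1->T, B4->F, B5->F, B7->E, B6->F, B8->F, B9->T, B10->T, B10->T, B10->T, B10->T, B10->T, B10->T, B10->T, ...; covers B1=T, B4=F, B5=F, B6=F, B7=E, B8=F, B9=T, B10=T, B10=F
input #6 (r=26): events B1->T, B4->F, B5->F, B7->E, B6->F, B8->F, B9->T, B10->T, B10->T, B10->T, B10->T, B10->T, B10->T, B10->T, ...; covers B1=T, B4=F, B5=F, B6=F, B7=E, B8=F, B9=T, B10=T, B10=F
input #7 (r=23): events B1->T, B4->F, B5->F, B7->E, B6->F, B8->F, B9->T, B10->T, B10->T, B10->T, B10->T, B10->T, B10->T, B10->T, ...; covers B1=T, B4=F, B5=F, B6=F, B7=E, B8=F, B9=T, B10=T, B10=F
input #8 (r=29): events B1->T, B4->T, B5->F, B7->S, B6->F, B8->T, B8->T, B8->T, B8->F, B9->T, B10->T, B10->T, B10->T, B10->T, ...; covers B1=T, B4=T, B5=F, B6=F, B7=S, B8=T, B8=F, B9=T, B10=T, B10=F
the full pool covers 18 outcomes: B1=T, B1=F, B2=T, B2=F, B3=S, B3=E, B4=T, B4=F, B5=F, B6=F, B7=S, B7=E, B8=T, B8=F, B9=T, B9=F, B10=T, B10=F
every size-1 subset falls short of the 18 outcomes (best: 11/18)
every size-2 subset falls short of the 18 outcomes (best: 15/18)
every size-3 subset falls short of the 18 outcomes (best: 17/18)
at size 4, {1, 2, 3, 4} reaches all 18 outcomes; every lexicographically earlier size-4 subset fails

Answer: 1, 2, 3, 4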